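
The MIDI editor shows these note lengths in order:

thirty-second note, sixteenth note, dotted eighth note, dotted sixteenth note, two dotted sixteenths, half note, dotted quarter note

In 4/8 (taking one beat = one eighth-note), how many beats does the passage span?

One eighth-note beat = 4 thirty-second notes.
Working in thirty-second notes: thirty-second note = 1; sixteenth note = 2; dotted eighth note = 6; dotted sixteenth note = 3; dotted sixteenth = 3; dotted sixteenth = 3; half note = 16; dotted quarter note = 12.
Sum: 1 + 2 + 6 + 3 + 3 + 3 + 16 + 12 = 46.
46 ÷ 4 = 11.5 beats.

11.5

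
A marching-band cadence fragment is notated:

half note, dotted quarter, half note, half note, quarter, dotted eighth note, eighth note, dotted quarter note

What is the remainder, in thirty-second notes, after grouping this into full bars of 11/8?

2

One bar of 11/8 = 22 sixteenth notes.
In sixteenth notes: half note = 8; dotted quarter = 6; half note = 8; half note = 8; quarter = 4; dotted eighth note = 3; eighth note = 2; dotted quarter note = 6.
Altogether 8 + 6 + 8 + 8 + 4 + 3 + 2 + 6 = 45.
45 ÷ 22 = 2 complete bars with 1 sixteenth note remaining = 2 thirty-second notes.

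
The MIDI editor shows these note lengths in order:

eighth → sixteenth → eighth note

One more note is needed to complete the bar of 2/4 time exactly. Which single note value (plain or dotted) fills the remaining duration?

dotted eighth note

The bar of 2/4 = 8 sixteenth notes.
Express everything in sixteenth notes: eighth = 2; sixteenth = 1; eighth note = 2.
Total: 2 + 1 + 2 = 5.
Remaining: 8 − 5 = 3 sixteenth notes, which is a dotted eighth note.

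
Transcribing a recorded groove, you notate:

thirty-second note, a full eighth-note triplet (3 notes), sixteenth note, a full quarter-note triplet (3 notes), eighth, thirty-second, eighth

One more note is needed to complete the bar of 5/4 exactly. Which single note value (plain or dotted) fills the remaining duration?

eighth note

The bar of 5/4 = 40 thirty-second notes.
Convert each value to thirty-second notes: thirty-second note = 1; a full eighth-note triplet (3 notes) (three triplet eighths span one quarter) = 8; sixteenth note = 2; a full quarter-note triplet (3 notes) (three triplet quarters span one half) = 16; eighth = 4; thirty-second = 1; eighth = 4.
Adding: 1 + 8 + 2 + 16 + 4 + 1 + 4 = 36.
Remaining: 40 − 36 = 4 thirty-second notes, which is a eighth note.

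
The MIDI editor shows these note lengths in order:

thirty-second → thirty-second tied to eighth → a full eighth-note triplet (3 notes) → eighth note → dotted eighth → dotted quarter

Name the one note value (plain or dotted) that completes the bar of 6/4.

The bar of 6/4 = 48 thirty-second notes.
Convert each value to thirty-second notes: thirty-second = 1; thirty-second tied to eighth (thirty-second + eighth) = 5; a full eighth-note triplet (3 notes) (three triplet eighths span one quarter) = 8; eighth note = 4; dotted eighth = 6; dotted quarter = 12.
Total: 1 + 5 + 8 + 4 + 6 + 12 = 36.
Remaining: 48 − 36 = 12 thirty-second notes, which is a dotted quarter note.

dotted quarter note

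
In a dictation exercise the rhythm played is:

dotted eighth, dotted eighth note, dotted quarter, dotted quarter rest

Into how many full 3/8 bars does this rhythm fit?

3

One bar of 3/8 = 6 sixteenth notes.
Convert each value to sixteenth notes: dotted eighth = 3; dotted eighth note = 3; dotted quarter = 6; dotted quarter rest = 6.
Adding: 3 + 3 + 6 + 6 = 18.
18 ÷ 6 = 3 complete bars with 0 left over.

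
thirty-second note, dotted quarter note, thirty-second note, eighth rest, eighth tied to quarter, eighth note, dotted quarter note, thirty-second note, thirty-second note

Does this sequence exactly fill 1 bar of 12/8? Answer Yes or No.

One bar of 12/8 = 48 thirty-second notes.
Express everything in thirty-second notes: thirty-second note = 1; dotted quarter note = 12; thirty-second note = 1; eighth rest = 4; eighth tied to quarter (eighth + quarter) = 12; eighth note = 4; dotted quarter note = 12; thirty-second note = 1; thirty-second note = 1.
Sum: 1 + 12 + 1 + 4 + 12 + 4 + 12 + 1 + 1 = 48.
48 equals 48, so the answer is Yes.

Yes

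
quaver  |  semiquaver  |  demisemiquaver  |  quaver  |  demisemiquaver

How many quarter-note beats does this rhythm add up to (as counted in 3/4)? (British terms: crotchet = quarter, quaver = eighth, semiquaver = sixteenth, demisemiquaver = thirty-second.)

One quarter-note beat = 8 thirty-second notes.
Convert each value to thirty-second notes: quaver = 4; semiquaver = 2; demisemiquaver = 1; quaver = 4; demisemiquaver = 1.
Sum: 4 + 2 + 1 + 4 + 1 = 12.
12 ÷ 8 = 1.5 beats.

1.5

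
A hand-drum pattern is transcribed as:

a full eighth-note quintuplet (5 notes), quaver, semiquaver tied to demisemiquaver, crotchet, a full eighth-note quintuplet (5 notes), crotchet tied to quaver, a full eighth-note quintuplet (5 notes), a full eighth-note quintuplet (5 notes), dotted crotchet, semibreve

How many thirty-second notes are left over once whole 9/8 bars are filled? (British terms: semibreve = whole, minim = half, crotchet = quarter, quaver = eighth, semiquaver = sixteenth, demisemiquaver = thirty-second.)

27

One bar of 9/8 = 36 thirty-second notes.
Each duration in thirty-second notes: a full eighth-note quintuplet (5 notes) (five quintuplet eighths span one half) = 16; quaver = 4; semiquaver tied to demisemiquaver (semiquaver + demisemiquaver) = 3; crotchet = 8; a full eighth-note quintuplet (5 notes) (five quintuplet eighths span one half) = 16; crotchet tied to quaver (crotchet + quaver) = 12; a full eighth-note quintuplet (5 notes) (five quintuplet eighths span one half) = 16; a full eighth-note quintuplet (5 notes) (five quintuplet eighths span one half) = 16; dotted crotchet = 12; semibreve = 32.
Altogether 16 + 4 + 3 + 8 + 16 + 12 + 16 + 16 + 12 + 32 = 135.
135 ÷ 36 = 3 complete bars with 27 thirty-second notes remaining.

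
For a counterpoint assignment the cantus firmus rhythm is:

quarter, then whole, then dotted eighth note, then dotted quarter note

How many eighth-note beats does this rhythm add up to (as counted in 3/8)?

14.5

One eighth-note beat = 2 sixteenth notes.
In sixteenth notes: quarter = 4; whole = 16; dotted eighth note = 3; dotted quarter note = 6.
Altogether 4 + 16 + 3 + 6 = 29.
29 ÷ 2 = 14.5 beats.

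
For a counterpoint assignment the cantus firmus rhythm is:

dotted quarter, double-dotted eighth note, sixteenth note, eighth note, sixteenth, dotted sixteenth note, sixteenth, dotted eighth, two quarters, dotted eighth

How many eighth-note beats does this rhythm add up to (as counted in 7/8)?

One eighth-note beat = 4 thirty-second notes.
Each duration in thirty-second notes: dotted quarter = 12; double-dotted eighth note = 7; sixteenth note = 2; eighth note = 4; sixteenth = 2; dotted sixteenth note = 3; sixteenth = 2; dotted eighth = 6; quarter = 8; quarter = 8; dotted eighth = 6.
Adding: 12 + 7 + 2 + 4 + 2 + 3 + 2 + 6 + 8 + 8 + 6 = 60.
60 ÷ 4 = 15 beats.

15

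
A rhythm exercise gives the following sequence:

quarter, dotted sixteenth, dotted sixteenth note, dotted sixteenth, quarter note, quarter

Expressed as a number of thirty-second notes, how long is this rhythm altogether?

Express everything in thirty-second notes: quarter = 8; dotted sixteenth = 3; dotted sixteenth note = 3; dotted sixteenth = 3; quarter note = 8; quarter = 8.
Adding: 8 + 3 + 3 + 3 + 8 + 8 = 33 thirty-second notes.

33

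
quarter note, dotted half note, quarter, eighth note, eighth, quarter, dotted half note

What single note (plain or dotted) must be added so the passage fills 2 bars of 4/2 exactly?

dotted whole note

2 bars of 4/2 = 32 eighth notes.
Convert each value to eighth notes: quarter note = 2; dotted half note = 6; quarter = 2; eighth note = 1; eighth = 1; quarter = 2; dotted half note = 6.
Sum: 2 + 6 + 2 + 1 + 1 + 2 + 6 = 20.
Remaining: 32 − 20 = 12 eighth notes, which is a dotted whole note.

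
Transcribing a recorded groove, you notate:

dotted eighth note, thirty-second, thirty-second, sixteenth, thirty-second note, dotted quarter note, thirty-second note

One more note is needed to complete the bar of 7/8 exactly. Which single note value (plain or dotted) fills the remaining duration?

The bar of 7/8 = 28 thirty-second notes.
In thirty-second notes: dotted eighth note = 6; thirty-second = 1; thirty-second = 1; sixteenth = 2; thirty-second note = 1; dotted quarter note = 12; thirty-second note = 1.
Adding: 6 + 1 + 1 + 2 + 1 + 12 + 1 = 24.
Remaining: 28 − 24 = 4 thirty-second notes, which is a eighth note.

eighth note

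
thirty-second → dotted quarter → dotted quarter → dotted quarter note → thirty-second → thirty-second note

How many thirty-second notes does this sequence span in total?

39

Convert each value to thirty-second notes: thirty-second = 1; dotted quarter = 12; dotted quarter = 12; dotted quarter note = 12; thirty-second = 1; thirty-second note = 1.
Total: 1 + 12 + 12 + 12 + 1 + 1 = 39 thirty-second notes.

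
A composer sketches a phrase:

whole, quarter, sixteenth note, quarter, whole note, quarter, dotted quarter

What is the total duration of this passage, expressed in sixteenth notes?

51

In sixteenth notes: whole = 16; quarter = 4; sixteenth note = 1; quarter = 4; whole note = 16; quarter = 4; dotted quarter = 6.
Sum: 16 + 4 + 1 + 4 + 16 + 4 + 6 = 51 sixteenth notes.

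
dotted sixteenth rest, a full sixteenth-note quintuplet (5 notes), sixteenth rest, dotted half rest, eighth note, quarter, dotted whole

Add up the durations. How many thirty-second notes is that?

Each duration in thirty-second notes: dotted sixteenth rest = 3; a full sixteenth-note quintuplet (5 notes) (five quintuplet sixteenths span one quarter) = 8; sixteenth rest = 2; dotted half rest = 24; eighth note = 4; quarter = 8; dotted whole = 48.
Adding: 3 + 8 + 2 + 24 + 4 + 8 + 48 = 97 thirty-second notes.

97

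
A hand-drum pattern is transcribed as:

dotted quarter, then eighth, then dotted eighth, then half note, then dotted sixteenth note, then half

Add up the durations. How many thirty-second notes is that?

Express everything in thirty-second notes: dotted quarter = 12; eighth = 4; dotted eighth = 6; half note = 16; dotted sixteenth note = 3; half = 16.
Altogether 12 + 4 + 6 + 16 + 3 + 16 = 57 thirty-second notes.

57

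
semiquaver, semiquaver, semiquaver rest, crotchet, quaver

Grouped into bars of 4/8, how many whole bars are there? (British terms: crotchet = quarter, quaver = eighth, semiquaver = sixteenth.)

One bar of 4/8 = 8 sixteenth notes.
Working in sixteenth notes: semiquaver = 1; semiquaver = 1; semiquaver rest = 1; crotchet = 4; quaver = 2.
Sum: 1 + 1 + 1 + 4 + 2 = 9.
9 ÷ 8 = 1 complete bar with 1 left over.

1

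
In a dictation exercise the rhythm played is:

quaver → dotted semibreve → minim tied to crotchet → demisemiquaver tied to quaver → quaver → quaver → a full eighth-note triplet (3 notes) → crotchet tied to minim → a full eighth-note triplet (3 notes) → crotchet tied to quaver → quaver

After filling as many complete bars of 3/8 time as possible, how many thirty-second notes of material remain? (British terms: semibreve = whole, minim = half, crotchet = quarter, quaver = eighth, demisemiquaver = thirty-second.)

1

One bar of 3/8 = 12 thirty-second notes.
Working in thirty-second notes: quaver = 4; dotted semibreve = 48; minim tied to crotchet (minim + crotchet) = 24; demisemiquaver tied to quaver (demisemiquaver + quaver) = 5; quaver = 4; quaver = 4; a full eighth-note triplet (3 notes) (three triplet eighths span one quarter) = 8; crotchet tied to minim (crotchet + minim) = 24; a full eighth-note triplet (3 notes) (three triplet eighths span one quarter) = 8; crotchet tied to quaver (crotchet + quaver) = 12; quaver = 4.
Sum: 4 + 48 + 24 + 5 + 4 + 4 + 8 + 24 + 8 + 12 + 4 = 145.
145 ÷ 12 = 12 complete bars with 1 thirty-second note remaining.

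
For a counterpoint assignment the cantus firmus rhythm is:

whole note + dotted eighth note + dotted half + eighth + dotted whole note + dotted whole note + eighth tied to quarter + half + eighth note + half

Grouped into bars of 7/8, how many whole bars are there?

7

One bar of 7/8 = 14 sixteenth notes.
Convert each value to sixteenth notes: whole note = 16; dotted eighth note = 3; dotted half = 12; eighth = 2; dotted whole note = 24; dotted whole note = 24; eighth tied to quarter (eighth + quarter) = 6; half = 8; eighth note = 2; half = 8.
Total: 16 + 3 + 12 + 2 + 24 + 24 + 6 + 8 + 2 + 8 = 105.
105 ÷ 14 = 7 complete bars with 7 left over.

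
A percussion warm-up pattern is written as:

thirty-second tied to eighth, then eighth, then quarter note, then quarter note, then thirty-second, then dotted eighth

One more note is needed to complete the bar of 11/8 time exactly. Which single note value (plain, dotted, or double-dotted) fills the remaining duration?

dotted quarter note

The bar of 11/8 = 44 thirty-second notes.
Working in thirty-second notes: thirty-second tied to eighth (thirty-second + eighth) = 5; eighth = 4; quarter note = 8; quarter note = 8; thirty-second = 1; dotted eighth = 6.
Adding: 5 + 4 + 8 + 8 + 1 + 6 = 32.
Remaining: 44 − 32 = 12 thirty-second notes, which is a dotted quarter note.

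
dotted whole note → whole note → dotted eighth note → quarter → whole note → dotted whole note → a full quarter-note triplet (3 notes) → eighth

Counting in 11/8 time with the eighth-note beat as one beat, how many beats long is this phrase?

One eighth-note beat = 2 sixteenth notes.
Working in sixteenth notes: dotted whole note = 24; whole note = 16; dotted eighth note = 3; quarter = 4; whole note = 16; dotted whole note = 24; a full quarter-note triplet (3 notes) (three triplet quarters span one half) = 8; eighth = 2.
Adding: 24 + 16 + 3 + 4 + 16 + 24 + 8 + 2 = 97.
97 ÷ 2 = 48.5 beats.

48.5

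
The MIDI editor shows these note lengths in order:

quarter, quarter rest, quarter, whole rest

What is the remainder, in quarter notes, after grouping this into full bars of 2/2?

3

One bar of 2/2 = 4 quarter notes.
Each duration in quarter notes: quarter = 1; quarter rest = 1; quarter = 1; whole rest = 4.
Altogether 1 + 1 + 1 + 4 = 7.
7 ÷ 4 = 1 complete bar with 3 quarter notes remaining.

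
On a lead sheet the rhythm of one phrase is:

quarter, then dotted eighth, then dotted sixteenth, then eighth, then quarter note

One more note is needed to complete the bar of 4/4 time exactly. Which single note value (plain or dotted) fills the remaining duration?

The bar of 4/4 = 32 thirty-second notes.
In thirty-second notes: quarter = 8; dotted eighth = 6; dotted sixteenth = 3; eighth = 4; quarter note = 8.
Sum: 8 + 6 + 3 + 4 + 8 = 29.
Remaining: 32 − 29 = 3 thirty-second notes, which is a dotted sixteenth note.

dotted sixteenth note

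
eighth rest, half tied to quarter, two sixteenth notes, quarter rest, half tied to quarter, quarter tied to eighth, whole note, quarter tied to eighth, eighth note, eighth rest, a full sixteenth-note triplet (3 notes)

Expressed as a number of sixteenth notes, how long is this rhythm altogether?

In sixteenth notes: eighth rest = 2; half tied to quarter (half + quarter) = 12; sixteenth note = 1; sixteenth note = 1; quarter rest = 4; half tied to quarter (half + quarter) = 12; quarter tied to eighth (quarter + eighth) = 6; whole note = 16; quarter tied to eighth (quarter + eighth) = 6; eighth note = 2; eighth rest = 2; a full sixteenth-note triplet (3 notes) (three triplet sixteenths span one eighth) = 2.
Adding: 2 + 12 + 1 + 1 + 4 + 12 + 6 + 16 + 6 + 2 + 2 + 2 = 66 sixteenth notes.

66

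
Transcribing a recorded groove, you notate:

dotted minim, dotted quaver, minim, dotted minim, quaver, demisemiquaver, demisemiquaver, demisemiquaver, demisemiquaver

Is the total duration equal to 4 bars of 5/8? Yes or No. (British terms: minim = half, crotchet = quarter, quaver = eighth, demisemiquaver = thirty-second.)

One bar of 5/8 = 20 thirty-second notes, so 4 bars = 80.
Express everything in thirty-second notes: dotted minim = 24; dotted quaver = 6; minim = 16; dotted minim = 24; quaver = 4; demisemiquaver = 1; demisemiquaver = 1; demisemiquaver = 1; demisemiquaver = 1.
Sum: 24 + 6 + 16 + 24 + 4 + 1 + 1 + 1 + 1 = 78.
78 falls short of 80, so the answer is No.

No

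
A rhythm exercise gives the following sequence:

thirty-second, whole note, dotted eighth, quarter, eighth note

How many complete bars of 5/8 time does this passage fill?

One bar of 5/8 = 20 thirty-second notes.
Working in thirty-second notes: thirty-second = 1; whole note = 32; dotted eighth = 6; quarter = 8; eighth note = 4.
Sum: 1 + 32 + 6 + 8 + 4 = 51.
51 ÷ 20 = 2 complete bars with 11 left over.

2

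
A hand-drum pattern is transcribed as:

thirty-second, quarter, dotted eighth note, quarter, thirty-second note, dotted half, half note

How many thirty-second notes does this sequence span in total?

Each duration in thirty-second notes: thirty-second = 1; quarter = 8; dotted eighth note = 6; quarter = 8; thirty-second note = 1; dotted half = 24; half note = 16.
Sum: 1 + 8 + 6 + 8 + 1 + 24 + 16 = 64 thirty-second notes.

64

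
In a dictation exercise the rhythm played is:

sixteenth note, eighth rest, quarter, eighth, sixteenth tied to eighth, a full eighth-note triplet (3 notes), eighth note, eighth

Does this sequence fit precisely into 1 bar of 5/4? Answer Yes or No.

One bar of 5/4 = 20 sixteenth notes.
Each duration in sixteenth notes: sixteenth note = 1; eighth rest = 2; quarter = 4; eighth = 2; sixteenth tied to eighth (sixteenth + eighth) = 3; a full eighth-note triplet (3 notes) (three triplet eighths span one quarter) = 4; eighth note = 2; eighth = 2.
Sum: 1 + 2 + 4 + 2 + 3 + 4 + 2 + 2 = 20.
20 equals 20, so the answer is Yes.

Yes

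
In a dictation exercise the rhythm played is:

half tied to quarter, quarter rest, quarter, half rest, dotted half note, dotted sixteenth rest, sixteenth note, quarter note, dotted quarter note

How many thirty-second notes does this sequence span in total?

105

Convert each value to thirty-second notes: half tied to quarter (half + quarter) = 24; quarter rest = 8; quarter = 8; half rest = 16; dotted half note = 24; dotted sixteenth rest = 3; sixteenth note = 2; quarter note = 8; dotted quarter note = 12.
Adding: 24 + 8 + 8 + 16 + 24 + 3 + 2 + 8 + 12 = 105 thirty-second notes.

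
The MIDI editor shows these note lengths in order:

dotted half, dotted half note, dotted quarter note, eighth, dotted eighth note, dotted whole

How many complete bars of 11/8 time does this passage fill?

2

One bar of 11/8 = 22 sixteenth notes.
Each duration in sixteenth notes: dotted half = 12; dotted half note = 12; dotted quarter note = 6; eighth = 2; dotted eighth note = 3; dotted whole = 24.
Adding: 12 + 12 + 6 + 2 + 3 + 24 = 59.
59 ÷ 22 = 2 complete bars with 15 left over.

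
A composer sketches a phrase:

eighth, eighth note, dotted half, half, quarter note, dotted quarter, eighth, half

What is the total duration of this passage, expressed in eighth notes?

Express everything in eighth notes: eighth = 1; eighth note = 1; dotted half = 6; half = 4; quarter note = 2; dotted quarter = 3; eighth = 1; half = 4.
Sum: 1 + 1 + 6 + 4 + 2 + 3 + 1 + 4 = 22 eighth notes.

22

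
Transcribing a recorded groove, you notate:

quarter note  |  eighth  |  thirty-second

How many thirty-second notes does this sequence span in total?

Working in thirty-second notes: quarter note = 8; eighth = 4; thirty-second = 1.
Total: 8 + 4 + 1 = 13 thirty-second notes.

13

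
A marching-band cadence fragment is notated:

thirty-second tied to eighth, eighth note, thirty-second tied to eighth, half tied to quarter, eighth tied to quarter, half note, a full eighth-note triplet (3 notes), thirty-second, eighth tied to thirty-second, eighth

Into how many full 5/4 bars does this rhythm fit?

One bar of 5/4 = 40 thirty-second notes.
Express everything in thirty-second notes: thirty-second tied to eighth (thirty-second + eighth) = 5; eighth note = 4; thirty-second tied to eighth (thirty-second + eighth) = 5; half tied to quarter (half + quarter) = 24; eighth tied to quarter (eighth + quarter) = 12; half note = 16; a full eighth-note triplet (3 notes) (three triplet eighths span one quarter) = 8; thirty-second = 1; eighth tied to thirty-second (eighth + thirty-second) = 5; eighth = 4.
Total: 5 + 4 + 5 + 24 + 12 + 16 + 8 + 1 + 5 + 4 = 84.
84 ÷ 40 = 2 complete bars with 4 left over.

2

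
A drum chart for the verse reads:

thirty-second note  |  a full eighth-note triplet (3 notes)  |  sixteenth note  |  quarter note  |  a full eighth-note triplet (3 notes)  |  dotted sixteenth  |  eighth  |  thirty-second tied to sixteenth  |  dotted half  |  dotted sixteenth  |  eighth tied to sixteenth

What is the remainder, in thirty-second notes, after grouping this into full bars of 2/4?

6

One bar of 2/4 = 16 thirty-second notes.
Express everything in thirty-second notes: thirty-second note = 1; a full eighth-note triplet (3 notes) (three triplet eighths span one quarter) = 8; sixteenth note = 2; quarter note = 8; a full eighth-note triplet (3 notes) (three triplet eighths span one quarter) = 8; dotted sixteenth = 3; eighth = 4; thirty-second tied to sixteenth (thirty-second + sixteenth) = 3; dotted half = 24; dotted sixteenth = 3; eighth tied to sixteenth (eighth + sixteenth) = 6.
Total: 1 + 8 + 2 + 8 + 8 + 3 + 4 + 3 + 24 + 3 + 6 = 70.
70 ÷ 16 = 4 complete bars with 6 thirty-second notes remaining.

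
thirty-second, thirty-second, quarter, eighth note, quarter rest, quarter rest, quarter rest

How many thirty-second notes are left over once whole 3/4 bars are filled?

One bar of 3/4 = 24 thirty-second notes.
In thirty-second notes: thirty-second = 1; thirty-second = 1; quarter = 8; eighth note = 4; quarter rest = 8; quarter rest = 8; quarter rest = 8.
Adding: 1 + 1 + 8 + 4 + 8 + 8 + 8 = 38.
38 ÷ 24 = 1 complete bar with 14 thirty-second notes remaining.

14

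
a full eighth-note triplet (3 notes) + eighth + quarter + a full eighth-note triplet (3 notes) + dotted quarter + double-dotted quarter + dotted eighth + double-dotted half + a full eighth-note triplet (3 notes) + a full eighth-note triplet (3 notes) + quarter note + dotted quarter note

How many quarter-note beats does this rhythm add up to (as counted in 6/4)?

15.5

One quarter-note beat = 4 sixteenth notes.
Working in sixteenth notes: a full eighth-note triplet (3 notes) (three triplet eighths span one quarter) = 4; eighth = 2; quarter = 4; a full eighth-note triplet (3 notes) (three triplet eighths span one quarter) = 4; dotted quarter = 6; double-dotted quarter = 7; dotted eighth = 3; double-dotted half = 14; a full eighth-note triplet (3 notes) (three triplet eighths span one quarter) = 4; a full eighth-note triplet (3 notes) (three triplet eighths span one quarter) = 4; quarter note = 4; dotted quarter note = 6.
Adding: 4 + 2 + 4 + 4 + 6 + 7 + 3 + 14 + 4 + 4 + 4 + 6 = 62.
62 ÷ 4 = 15.5 beats.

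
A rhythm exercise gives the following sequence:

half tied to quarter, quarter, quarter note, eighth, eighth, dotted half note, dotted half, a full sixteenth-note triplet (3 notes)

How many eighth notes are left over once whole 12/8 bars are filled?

1

One bar of 12/8 = 12 eighth notes.
Working in eighth notes: half tied to quarter (half + quarter) = 6; quarter = 2; quarter note = 2; eighth = 1; eighth = 1; dotted half note = 6; dotted half = 6; a full sixteenth-note triplet (3 notes) (three triplet sixteenths span one eighth) = 1.
Sum: 6 + 2 + 2 + 1 + 1 + 6 + 6 + 1 = 25.
25 ÷ 12 = 2 complete bars with 1 eighth note remaining.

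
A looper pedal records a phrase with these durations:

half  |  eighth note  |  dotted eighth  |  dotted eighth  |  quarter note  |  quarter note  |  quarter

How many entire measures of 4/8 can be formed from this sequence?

One bar of 4/8 = 8 sixteenth notes.
Convert each value to sixteenth notes: half = 8; eighth note = 2; dotted eighth = 3; dotted eighth = 3; quarter note = 4; quarter note = 4; quarter = 4.
Adding: 8 + 2 + 3 + 3 + 4 + 4 + 4 = 28.
28 ÷ 8 = 3 complete bars with 4 left over.

3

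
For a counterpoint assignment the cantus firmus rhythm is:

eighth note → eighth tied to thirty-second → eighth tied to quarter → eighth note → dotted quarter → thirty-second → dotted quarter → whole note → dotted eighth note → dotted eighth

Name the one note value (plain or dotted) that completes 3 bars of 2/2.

sixteenth note

3 bars of 2/2 = 96 thirty-second notes.
Working in thirty-second notes: eighth note = 4; eighth tied to thirty-second (eighth + thirty-second) = 5; eighth tied to quarter (eighth + quarter) = 12; eighth note = 4; dotted quarter = 12; thirty-second = 1; dotted quarter = 12; whole note = 32; dotted eighth note = 6; dotted eighth = 6.
Adding: 4 + 5 + 12 + 4 + 12 + 1 + 12 + 32 + 6 + 6 = 94.
Remaining: 96 − 94 = 2 thirty-second notes, which is a sixteenth note.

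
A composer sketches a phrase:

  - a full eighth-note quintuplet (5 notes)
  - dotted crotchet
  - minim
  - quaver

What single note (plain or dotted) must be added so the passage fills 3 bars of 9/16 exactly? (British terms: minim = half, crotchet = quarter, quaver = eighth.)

dotted eighth note

3 bars of 9/16 = 27 sixteenth notes.
Express everything in sixteenth notes: a full eighth-note quintuplet (5 notes) (five quintuplet eighths span one half) = 8; dotted crotchet = 6; minim = 8; quaver = 2.
Sum: 8 + 6 + 8 + 2 = 24.
Remaining: 27 − 24 = 3 sixteenth notes, which is a dotted eighth note.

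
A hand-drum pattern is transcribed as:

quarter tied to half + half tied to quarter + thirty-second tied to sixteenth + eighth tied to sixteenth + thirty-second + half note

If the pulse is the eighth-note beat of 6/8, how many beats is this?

18.5

One eighth-note beat = 4 thirty-second notes.
Working in thirty-second notes: quarter tied to half (quarter + half) = 24; half tied to quarter (half + quarter) = 24; thirty-second tied to sixteenth (thirty-second + sixteenth) = 3; eighth tied to sixteenth (eighth + sixteenth) = 6; thirty-second = 1; half note = 16.
Adding: 24 + 24 + 3 + 6 + 1 + 16 = 74.
74 ÷ 4 = 18.5 beats.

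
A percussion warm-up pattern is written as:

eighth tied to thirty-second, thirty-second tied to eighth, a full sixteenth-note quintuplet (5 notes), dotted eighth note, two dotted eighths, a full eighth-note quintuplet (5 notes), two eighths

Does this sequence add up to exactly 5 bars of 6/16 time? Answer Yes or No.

Yes

One bar of 6/16 = 12 thirty-second notes, so 5 bars = 60.
Working in thirty-second notes: eighth tied to thirty-second (eighth + thirty-second) = 5; thirty-second tied to eighth (thirty-second + eighth) = 5; a full sixteenth-note quintuplet (5 notes) (five quintuplet sixteenths span one quarter) = 8; dotted eighth note = 6; dotted eighth = 6; dotted eighth = 6; a full eighth-note quintuplet (5 notes) (five quintuplet eighths span one half) = 16; eighth = 4; eighth = 4.
Altogether 5 + 5 + 8 + 6 + 6 + 6 + 16 + 4 + 4 = 60.
60 equals 60, so the answer is Yes.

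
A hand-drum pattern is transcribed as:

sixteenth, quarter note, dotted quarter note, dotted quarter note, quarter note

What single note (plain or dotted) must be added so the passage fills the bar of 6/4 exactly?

dotted eighth note

The bar of 6/4 = 24 sixteenth notes.
Convert each value to sixteenth notes: sixteenth = 1; quarter note = 4; dotted quarter note = 6; dotted quarter note = 6; quarter note = 4.
Altogether 1 + 4 + 6 + 6 + 4 = 21.
Remaining: 24 − 21 = 3 sixteenth notes, which is a dotted eighth note.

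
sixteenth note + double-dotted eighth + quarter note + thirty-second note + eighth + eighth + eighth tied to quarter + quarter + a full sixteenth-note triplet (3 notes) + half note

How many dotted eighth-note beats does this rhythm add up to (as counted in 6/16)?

One dotted eighth-note beat = 6 thirty-second notes.
In thirty-second notes: sixteenth note = 2; double-dotted eighth = 7; quarter note = 8; thirty-second note = 1; eighth = 4; eighth = 4; eighth tied to quarter (eighth + quarter) = 12; quarter = 8; a full sixteenth-note triplet (3 notes) (three triplet sixteenths span one eighth) = 4; half note = 16.
Altogether 2 + 7 + 8 + 1 + 4 + 4 + 12 + 8 + 4 + 16 = 66.
66 ÷ 6 = 11 beats.

11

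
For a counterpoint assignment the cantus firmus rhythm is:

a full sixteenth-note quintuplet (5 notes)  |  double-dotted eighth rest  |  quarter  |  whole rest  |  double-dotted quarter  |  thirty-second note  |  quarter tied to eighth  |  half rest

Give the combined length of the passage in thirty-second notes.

Working in thirty-second notes: a full sixteenth-note quintuplet (5 notes) (five quintuplet sixteenths span one quarter) = 8; double-dotted eighth rest = 7; quarter = 8; whole rest = 32; double-dotted quarter = 14; thirty-second note = 1; quarter tied to eighth (quarter + eighth) = 12; half rest = 16.
Adding: 8 + 7 + 8 + 32 + 14 + 1 + 12 + 16 = 98 thirty-second notes.

98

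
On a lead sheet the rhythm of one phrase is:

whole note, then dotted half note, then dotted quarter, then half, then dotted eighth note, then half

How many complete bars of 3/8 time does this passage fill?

One bar of 3/8 = 6 sixteenth notes.
Convert each value to sixteenth notes: whole note = 16; dotted half note = 12; dotted quarter = 6; half = 8; dotted eighth note = 3; half = 8.
Sum: 16 + 12 + 6 + 8 + 3 + 8 = 53.
53 ÷ 6 = 8 complete bars with 5 left over.

8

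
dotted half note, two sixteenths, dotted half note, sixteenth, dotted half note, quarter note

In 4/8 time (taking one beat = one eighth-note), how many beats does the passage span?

One eighth-note beat = 2 sixteenth notes.
Each duration in sixteenth notes: dotted half note = 12; sixteenth = 1; sixteenth = 1; dotted half note = 12; sixteenth = 1; dotted half note = 12; quarter note = 4.
Sum: 12 + 1 + 1 + 12 + 1 + 12 + 4 = 43.
43 ÷ 2 = 21.5 beats.

21.5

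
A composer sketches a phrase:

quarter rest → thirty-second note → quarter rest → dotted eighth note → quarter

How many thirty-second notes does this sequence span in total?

Working in thirty-second notes: quarter rest = 8; thirty-second note = 1; quarter rest = 8; dotted eighth note = 6; quarter = 8.
Altogether 8 + 1 + 8 + 6 + 8 = 31 thirty-second notes.

31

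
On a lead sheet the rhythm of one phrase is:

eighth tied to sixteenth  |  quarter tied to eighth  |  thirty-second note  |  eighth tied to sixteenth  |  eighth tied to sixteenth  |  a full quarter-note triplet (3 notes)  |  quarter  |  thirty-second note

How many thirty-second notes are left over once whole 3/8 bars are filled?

One bar of 3/8 = 12 thirty-second notes.
Each duration in thirty-second notes: eighth tied to sixteenth (eighth + sixteenth) = 6; quarter tied to eighth (quarter + eighth) = 12; thirty-second note = 1; eighth tied to sixteenth (eighth + sixteenth) = 6; eighth tied to sixteenth (eighth + sixteenth) = 6; a full quarter-note triplet (3 notes) (three triplet quarters span one half) = 16; quarter = 8; thirty-second note = 1.
Sum: 6 + 12 + 1 + 6 + 6 + 16 + 8 + 1 = 56.
56 ÷ 12 = 4 complete bars with 8 thirty-second notes remaining.

8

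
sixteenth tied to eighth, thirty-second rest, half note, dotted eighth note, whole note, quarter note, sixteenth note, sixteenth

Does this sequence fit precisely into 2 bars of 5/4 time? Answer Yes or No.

One bar of 5/4 = 40 thirty-second notes, so 2 bars = 80.
Convert each value to thirty-second notes: sixteenth tied to eighth (sixteenth + eighth) = 6; thirty-second rest = 1; half note = 16; dotted eighth note = 6; whole note = 32; quarter note = 8; sixteenth note = 2; sixteenth = 2.
Altogether 6 + 1 + 16 + 6 + 32 + 8 + 2 + 2 = 73.
73 falls short of 80, so the answer is No.

No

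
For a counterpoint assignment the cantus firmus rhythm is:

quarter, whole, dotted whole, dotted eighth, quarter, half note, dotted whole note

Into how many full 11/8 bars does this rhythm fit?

3

One bar of 11/8 = 22 sixteenth notes.
Convert each value to sixteenth notes: quarter = 4; whole = 16; dotted whole = 24; dotted eighth = 3; quarter = 4; half note = 8; dotted whole note = 24.
Altogether 4 + 16 + 24 + 3 + 4 + 8 + 24 = 83.
83 ÷ 22 = 3 complete bars with 17 left over.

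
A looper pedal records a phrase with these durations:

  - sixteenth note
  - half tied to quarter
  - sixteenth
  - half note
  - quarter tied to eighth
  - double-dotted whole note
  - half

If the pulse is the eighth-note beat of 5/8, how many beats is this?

One eighth-note beat = 2 sixteenth notes.
Each duration in sixteenth notes: sixteenth note = 1; half tied to quarter (half + quarter) = 12; sixteenth = 1; half note = 8; quarter tied to eighth (quarter + eighth) = 6; double-dotted whole note = 28; half = 8.
Total: 1 + 12 + 1 + 8 + 6 + 28 + 8 = 64.
64 ÷ 2 = 32 beats.

32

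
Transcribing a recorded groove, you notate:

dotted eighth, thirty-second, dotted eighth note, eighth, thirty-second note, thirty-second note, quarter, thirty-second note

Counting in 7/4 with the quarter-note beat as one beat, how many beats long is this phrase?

One quarter-note beat = 8 thirty-second notes.
In thirty-second notes: dotted eighth = 6; thirty-second = 1; dotted eighth note = 6; eighth = 4; thirty-second note = 1; thirty-second note = 1; quarter = 8; thirty-second note = 1.
Altogether 6 + 1 + 6 + 4 + 1 + 1 + 8 + 1 = 28.
28 ÷ 8 = 3.5 beats.

3.5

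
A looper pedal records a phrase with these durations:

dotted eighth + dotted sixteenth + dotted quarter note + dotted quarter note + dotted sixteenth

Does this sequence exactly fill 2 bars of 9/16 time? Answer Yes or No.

Yes

One bar of 9/16 = 18 thirty-second notes, so 2 bars = 36.
Working in thirty-second notes: dotted eighth = 6; dotted sixteenth = 3; dotted quarter note = 12; dotted quarter note = 12; dotted sixteenth = 3.
Altogether 6 + 3 + 12 + 12 + 3 = 36.
36 equals 36, so the answer is Yes.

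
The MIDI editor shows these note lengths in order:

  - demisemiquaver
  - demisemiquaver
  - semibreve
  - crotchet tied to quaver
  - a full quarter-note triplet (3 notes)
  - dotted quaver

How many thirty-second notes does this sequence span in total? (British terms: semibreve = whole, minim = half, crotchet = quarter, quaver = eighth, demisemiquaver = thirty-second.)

Convert each value to thirty-second notes: demisemiquaver = 1; demisemiquaver = 1; semibreve = 32; crotchet tied to quaver (crotchet + quaver) = 12; a full quarter-note triplet (3 notes) (three triplet quarters span one half) = 16; dotted quaver = 6.
Altogether 1 + 1 + 32 + 12 + 16 + 6 = 68 thirty-second notes.

68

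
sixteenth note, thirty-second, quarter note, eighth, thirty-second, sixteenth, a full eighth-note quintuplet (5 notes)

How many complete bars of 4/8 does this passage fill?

2

One bar of 4/8 = 16 thirty-second notes.
Each duration in thirty-second notes: sixteenth note = 2; thirty-second = 1; quarter note = 8; eighth = 4; thirty-second = 1; sixteenth = 2; a full eighth-note quintuplet (5 notes) (five quintuplet eighths span one half) = 16.
Total: 2 + 1 + 8 + 4 + 1 + 2 + 16 = 34.
34 ÷ 16 = 2 complete bars with 2 left over.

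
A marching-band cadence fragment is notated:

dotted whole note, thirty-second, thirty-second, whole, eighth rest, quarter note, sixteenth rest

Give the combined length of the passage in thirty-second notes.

In thirty-second notes: dotted whole note = 48; thirty-second = 1; thirty-second = 1; whole = 32; eighth rest = 4; quarter note = 8; sixteenth rest = 2.
Total: 48 + 1 + 1 + 32 + 4 + 8 + 2 = 96 thirty-second notes.

96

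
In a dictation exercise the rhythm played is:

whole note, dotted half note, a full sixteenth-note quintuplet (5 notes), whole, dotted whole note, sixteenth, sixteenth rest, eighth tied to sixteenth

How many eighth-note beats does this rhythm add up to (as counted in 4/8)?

38.5

One eighth-note beat = 2 sixteenth notes.
Working in sixteenth notes: whole note = 16; dotted half note = 12; a full sixteenth-note quintuplet (5 notes) (five quintuplet sixteenths span one quarter) = 4; whole = 16; dotted whole note = 24; sixteenth = 1; sixteenth rest = 1; eighth tied to sixteenth (eighth + sixteenth) = 3.
Sum: 16 + 12 + 4 + 16 + 24 + 1 + 1 + 3 = 77.
77 ÷ 2 = 38.5 beats.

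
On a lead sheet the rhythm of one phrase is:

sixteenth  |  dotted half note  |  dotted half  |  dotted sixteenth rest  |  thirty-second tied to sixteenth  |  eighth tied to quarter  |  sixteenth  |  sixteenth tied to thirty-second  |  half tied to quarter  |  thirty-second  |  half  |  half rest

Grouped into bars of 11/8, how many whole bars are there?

One bar of 11/8 = 44 thirty-second notes.
Express everything in thirty-second notes: sixteenth = 2; dotted half note = 24; dotted half = 24; dotted sixteenth rest = 3; thirty-second tied to sixteenth (thirty-second + sixteenth) = 3; eighth tied to quarter (eighth + quarter) = 12; sixteenth = 2; sixteenth tied to thirty-second (sixteenth + thirty-second) = 3; half tied to quarter (half + quarter) = 24; thirty-second = 1; half = 16; half rest = 16.
Altogether 2 + 24 + 24 + 3 + 3 + 12 + 2 + 3 + 24 + 1 + 16 + 16 = 130.
130 ÷ 44 = 2 complete bars with 42 left over.

2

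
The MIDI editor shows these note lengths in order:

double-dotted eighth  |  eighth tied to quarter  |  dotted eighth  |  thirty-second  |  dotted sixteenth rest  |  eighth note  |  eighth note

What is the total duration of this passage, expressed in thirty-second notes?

37

Convert each value to thirty-second notes: double-dotted eighth = 7; eighth tied to quarter (eighth + quarter) = 12; dotted eighth = 6; thirty-second = 1; dotted sixteenth rest = 3; eighth note = 4; eighth note = 4.
Sum: 7 + 12 + 6 + 1 + 3 + 4 + 4 = 37 thirty-second notes.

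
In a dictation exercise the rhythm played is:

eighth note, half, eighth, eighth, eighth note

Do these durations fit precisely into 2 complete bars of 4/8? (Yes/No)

Yes

One bar of 4/8 = 4 eighth notes, so 2 bars = 8.
Each duration in eighth notes: eighth note = 1; half = 4; eighth = 1; eighth = 1; eighth note = 1.
Sum: 1 + 4 + 1 + 1 + 1 = 8.
8 equals 8, so the answer is Yes.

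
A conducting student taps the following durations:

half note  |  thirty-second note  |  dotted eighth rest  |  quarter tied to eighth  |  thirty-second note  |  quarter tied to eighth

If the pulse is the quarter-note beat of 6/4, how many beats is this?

6

One quarter-note beat = 8 thirty-second notes.
Working in thirty-second notes: half note = 16; thirty-second note = 1; dotted eighth rest = 6; quarter tied to eighth (quarter + eighth) = 12; thirty-second note = 1; quarter tied to eighth (quarter + eighth) = 12.
Adding: 16 + 1 + 6 + 12 + 1 + 12 = 48.
48 ÷ 8 = 6 beats.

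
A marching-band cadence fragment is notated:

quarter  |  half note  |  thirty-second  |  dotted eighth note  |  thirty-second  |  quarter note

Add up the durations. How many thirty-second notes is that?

Express everything in thirty-second notes: quarter = 8; half note = 16; thirty-second = 1; dotted eighth note = 6; thirty-second = 1; quarter note = 8.
Adding: 8 + 16 + 1 + 6 + 1 + 8 = 40 thirty-second notes.

40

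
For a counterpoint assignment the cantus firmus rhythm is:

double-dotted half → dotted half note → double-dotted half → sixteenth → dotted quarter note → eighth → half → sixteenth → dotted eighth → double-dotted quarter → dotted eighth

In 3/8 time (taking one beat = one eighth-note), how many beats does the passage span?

One eighth-note beat = 2 sixteenth notes.
Express everything in sixteenth notes: double-dotted half = 14; dotted half note = 12; double-dotted half = 14; sixteenth = 1; dotted quarter note = 6; eighth = 2; half = 8; sixteenth = 1; dotted eighth = 3; double-dotted quarter = 7; dotted eighth = 3.
Total: 14 + 12 + 14 + 1 + 6 + 2 + 8 + 1 + 3 + 7 + 3 = 71.
71 ÷ 2 = 35.5 beats.

35.5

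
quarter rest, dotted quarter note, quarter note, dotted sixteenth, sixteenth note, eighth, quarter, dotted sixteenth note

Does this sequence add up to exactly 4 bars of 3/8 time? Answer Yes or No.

One bar of 3/8 = 12 thirty-second notes, so 4 bars = 48.
Each duration in thirty-second notes: quarter rest = 8; dotted quarter note = 12; quarter note = 8; dotted sixteenth = 3; sixteenth note = 2; eighth = 4; quarter = 8; dotted sixteenth note = 3.
Adding: 8 + 12 + 8 + 3 + 2 + 4 + 8 + 3 = 48.
48 equals 48, so the answer is Yes.

Yes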